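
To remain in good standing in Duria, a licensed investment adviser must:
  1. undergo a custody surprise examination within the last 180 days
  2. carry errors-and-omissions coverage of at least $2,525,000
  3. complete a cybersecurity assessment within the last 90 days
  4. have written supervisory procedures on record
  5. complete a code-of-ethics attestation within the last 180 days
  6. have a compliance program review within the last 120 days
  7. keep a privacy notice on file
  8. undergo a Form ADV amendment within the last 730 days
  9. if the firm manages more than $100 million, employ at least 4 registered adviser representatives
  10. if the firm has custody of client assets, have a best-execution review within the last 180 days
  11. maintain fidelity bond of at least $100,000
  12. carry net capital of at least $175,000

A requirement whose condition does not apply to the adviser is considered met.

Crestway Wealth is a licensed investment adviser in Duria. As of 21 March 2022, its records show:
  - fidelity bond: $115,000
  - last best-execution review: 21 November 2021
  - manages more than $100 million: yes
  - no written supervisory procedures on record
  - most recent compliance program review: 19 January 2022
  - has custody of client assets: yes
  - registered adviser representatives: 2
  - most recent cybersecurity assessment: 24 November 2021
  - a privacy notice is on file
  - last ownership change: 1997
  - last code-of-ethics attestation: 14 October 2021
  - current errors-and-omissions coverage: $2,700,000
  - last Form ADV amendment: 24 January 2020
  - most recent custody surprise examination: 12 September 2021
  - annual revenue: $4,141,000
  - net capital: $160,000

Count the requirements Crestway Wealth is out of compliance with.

1. custody surprise examination 190 days ago vs limit 180 → not met
2. errors-and-omissions coverage $2,700,000 ≥ $2,525,000 → met
3. cybersecurity assessment 117 days ago vs limit 90 → not met
4. written supervisory procedures absent → not met
5. code-of-ethics attestation 158 days ago vs limit 180 → met
6. compliance program review 61 days ago vs limit 120 → met
7. privacy notice present → met
8. Form ADV amendment 787 days ago vs limit 730 → not met
9. condition 'manages more than $100 million' holds; registered adviser representatives 2 < 4 → not met
10. condition 'has custody of client assets' holds; best-execution review 120 days ago vs limit 180 → met
11. fidelity bond $115,000 ≥ $100,000 → met
12. net capital $160,000 < $175,000 → not met
Not met: 6 of 12

6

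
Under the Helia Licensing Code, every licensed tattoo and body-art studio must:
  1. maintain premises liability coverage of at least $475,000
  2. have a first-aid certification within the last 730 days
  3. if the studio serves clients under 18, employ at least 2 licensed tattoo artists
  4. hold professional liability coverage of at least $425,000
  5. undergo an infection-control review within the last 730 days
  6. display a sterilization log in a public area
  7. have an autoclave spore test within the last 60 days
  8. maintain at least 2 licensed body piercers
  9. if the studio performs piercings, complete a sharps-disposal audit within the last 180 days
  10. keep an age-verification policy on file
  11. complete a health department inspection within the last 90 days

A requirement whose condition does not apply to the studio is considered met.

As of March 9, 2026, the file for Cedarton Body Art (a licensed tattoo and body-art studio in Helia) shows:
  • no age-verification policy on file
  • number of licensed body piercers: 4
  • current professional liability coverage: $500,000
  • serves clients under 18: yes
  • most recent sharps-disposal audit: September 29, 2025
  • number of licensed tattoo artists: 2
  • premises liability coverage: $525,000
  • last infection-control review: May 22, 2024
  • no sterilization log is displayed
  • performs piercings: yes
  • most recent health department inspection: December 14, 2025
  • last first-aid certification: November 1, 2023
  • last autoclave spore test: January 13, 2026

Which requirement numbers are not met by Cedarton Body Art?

2, 6, 10

1. premises liability coverage $525,000 ≥ $475,000 → met
2. first-aid certification 859 days ago vs limit 730 → not met
3. condition 'serves clients under 18' holds; licensed tattoo artists 2 ≥ 2 → met
4. professional liability coverage $500,000 ≥ $425,000 → met
5. infection-control review 656 days ago vs limit 730 → met
6. sterilization log absent → not met
7. autoclave spore test 55 days ago vs limit 60 → met
8. licensed body piercers 4 ≥ 2 → met
9. condition 'performs piercings' holds; sharps-disposal audit 161 days ago vs limit 180 → met
10. age-verification policy absent → not met
11. health department inspection 85 days ago vs limit 90 → met
Not met: 2, 6, 10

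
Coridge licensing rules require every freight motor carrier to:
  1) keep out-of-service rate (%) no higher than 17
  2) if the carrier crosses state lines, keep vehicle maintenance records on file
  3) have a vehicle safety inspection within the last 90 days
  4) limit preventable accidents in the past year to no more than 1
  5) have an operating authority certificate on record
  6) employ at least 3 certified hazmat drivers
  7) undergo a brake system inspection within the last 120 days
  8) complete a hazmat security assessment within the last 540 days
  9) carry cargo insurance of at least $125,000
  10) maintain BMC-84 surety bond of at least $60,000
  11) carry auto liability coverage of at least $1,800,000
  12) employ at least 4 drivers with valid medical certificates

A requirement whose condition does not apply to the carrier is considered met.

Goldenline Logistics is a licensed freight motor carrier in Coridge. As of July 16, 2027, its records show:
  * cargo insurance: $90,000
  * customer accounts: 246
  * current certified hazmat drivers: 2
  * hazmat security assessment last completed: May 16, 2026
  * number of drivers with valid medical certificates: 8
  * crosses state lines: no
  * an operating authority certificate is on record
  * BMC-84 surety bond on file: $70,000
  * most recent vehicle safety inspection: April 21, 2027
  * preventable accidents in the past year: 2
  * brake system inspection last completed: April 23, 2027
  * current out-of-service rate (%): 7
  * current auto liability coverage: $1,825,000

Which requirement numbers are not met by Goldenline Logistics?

4, 6, 9

1. out-of-service rate (%) 7 ≤ 17 → met
2. condition 'crosses state lines' does not hold → requirement n/a → met
3. vehicle safety inspection 86 days ago vs limit 90 → met
4. preventable accidents in the past year 2 > 1 → not met
5. operating authority certificate present → met
6. certified hazmat drivers 2 < 3 → not met
7. brake system inspection 84 days ago vs limit 120 → met
8. hazmat security assessment 426 days ago vs limit 540 → met
9. cargo insurance $90,000 < $125,000 → not met
10. BMC-84 surety bond $70,000 ≥ $60,000 → met
11. auto liability coverage $1,825,000 ≥ $1,800,000 → met
12. drivers with valid medical certificates 8 ≥ 4 → met
Not met: 4, 6, 9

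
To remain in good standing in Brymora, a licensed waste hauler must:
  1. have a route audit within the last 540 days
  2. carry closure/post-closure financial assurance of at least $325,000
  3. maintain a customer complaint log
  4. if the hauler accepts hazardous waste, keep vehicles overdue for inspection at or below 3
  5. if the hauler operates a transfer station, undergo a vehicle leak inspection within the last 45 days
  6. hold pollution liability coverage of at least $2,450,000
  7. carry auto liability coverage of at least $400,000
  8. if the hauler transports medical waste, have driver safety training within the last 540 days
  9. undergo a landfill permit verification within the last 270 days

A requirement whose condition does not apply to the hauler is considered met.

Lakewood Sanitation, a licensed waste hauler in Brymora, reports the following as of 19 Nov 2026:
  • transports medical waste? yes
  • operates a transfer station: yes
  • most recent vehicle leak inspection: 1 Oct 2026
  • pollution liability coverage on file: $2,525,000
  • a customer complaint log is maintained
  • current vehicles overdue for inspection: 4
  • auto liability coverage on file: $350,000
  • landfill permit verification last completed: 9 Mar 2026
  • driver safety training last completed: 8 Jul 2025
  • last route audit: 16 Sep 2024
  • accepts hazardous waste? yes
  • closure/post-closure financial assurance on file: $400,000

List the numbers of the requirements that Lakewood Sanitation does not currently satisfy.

1, 4, 5, 7

1. route audit 794 days ago vs limit 540 → not met
2. closure/post-closure financial assurance $400,000 ≥ $325,000 → met
3. customer complaint log present → met
4. condition 'accepts hazardous waste' holds; vehicles overdue for inspection 4 > 3 → not met
5. condition 'operates a transfer station' holds; vehicle leak inspection 49 days ago vs limit 45 → not met
6. pollution liability coverage $2,525,000 ≥ $2,450,000 → met
7. auto liability coverage $350,000 < $400,000 → not met
8. condition 'transports medical waste' holds; driver safety training 499 days ago vs limit 540 → met
9. landfill permit verification 255 days ago vs limit 270 → met
Not met: 1, 4, 5, 7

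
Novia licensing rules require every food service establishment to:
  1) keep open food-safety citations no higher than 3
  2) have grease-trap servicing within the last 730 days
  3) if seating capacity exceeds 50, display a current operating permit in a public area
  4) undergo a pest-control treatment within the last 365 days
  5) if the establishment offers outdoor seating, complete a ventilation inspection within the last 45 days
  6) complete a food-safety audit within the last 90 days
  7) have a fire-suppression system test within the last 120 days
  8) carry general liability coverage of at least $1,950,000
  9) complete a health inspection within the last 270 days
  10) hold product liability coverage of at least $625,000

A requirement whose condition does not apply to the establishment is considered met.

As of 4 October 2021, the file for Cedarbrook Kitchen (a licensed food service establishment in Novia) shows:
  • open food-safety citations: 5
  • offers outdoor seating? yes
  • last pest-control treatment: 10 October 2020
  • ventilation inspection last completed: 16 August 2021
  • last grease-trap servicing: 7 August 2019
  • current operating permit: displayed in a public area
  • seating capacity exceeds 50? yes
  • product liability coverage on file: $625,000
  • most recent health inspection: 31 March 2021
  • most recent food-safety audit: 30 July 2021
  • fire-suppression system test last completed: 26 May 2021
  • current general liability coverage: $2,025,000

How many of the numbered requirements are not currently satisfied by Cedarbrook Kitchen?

1. open food-safety citations 5 > 3 → not met
2. grease-trap servicing 789 days ago vs limit 730 → not met
3. condition 'seating capacity exceeds 50' holds; current operating permit present → met
4. pest-control treatment 359 days ago vs limit 365 → met
5. condition 'offers outdoor seating' holds; ventilation inspection 49 days ago vs limit 45 → not met
6. food-safety audit 66 days ago vs limit 90 → met
7. fire-suppression system test 131 days ago vs limit 120 → not met
8. general liability coverage $2,025,000 ≥ $1,950,000 → met
9. health inspection 187 days ago vs limit 270 → met
10. product liability coverage $625,000 ≥ $625,000 → met
Not met: 4 of 10

4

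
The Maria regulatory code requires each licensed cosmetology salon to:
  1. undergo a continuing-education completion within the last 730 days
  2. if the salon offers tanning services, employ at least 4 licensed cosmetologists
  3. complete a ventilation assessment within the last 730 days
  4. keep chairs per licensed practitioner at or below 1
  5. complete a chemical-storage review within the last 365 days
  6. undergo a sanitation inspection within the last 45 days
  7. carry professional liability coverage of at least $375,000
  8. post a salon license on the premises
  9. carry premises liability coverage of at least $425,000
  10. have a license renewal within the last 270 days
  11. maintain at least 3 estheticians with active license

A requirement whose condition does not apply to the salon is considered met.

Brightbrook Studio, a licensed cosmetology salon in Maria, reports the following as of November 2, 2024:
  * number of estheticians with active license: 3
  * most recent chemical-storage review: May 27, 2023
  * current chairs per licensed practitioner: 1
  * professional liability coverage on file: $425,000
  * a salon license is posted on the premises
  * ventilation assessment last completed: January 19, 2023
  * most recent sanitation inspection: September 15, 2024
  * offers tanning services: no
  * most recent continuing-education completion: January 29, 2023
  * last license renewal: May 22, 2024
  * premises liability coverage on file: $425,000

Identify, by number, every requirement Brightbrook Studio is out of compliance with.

5, 6

1. continuing-education completion 643 days ago vs limit 730 → met
2. condition 'offers tanning services' does not hold → requirement n/a → met
3. ventilation assessment 653 days ago vs limit 730 → met
4. chairs per licensed practitioner 1 ≤ 1 → met
5. chemical-storage review 525 days ago vs limit 365 → not met
6. sanitation inspection 48 days ago vs limit 45 → not met
7. professional liability coverage $425,000 ≥ $375,000 → met
8. salon license present → met
9. premises liability coverage $425,000 ≥ $425,000 → met
10. license renewal 164 days ago vs limit 270 → met
11. estheticians with active license 3 ≥ 3 → met
Not met: 5, 6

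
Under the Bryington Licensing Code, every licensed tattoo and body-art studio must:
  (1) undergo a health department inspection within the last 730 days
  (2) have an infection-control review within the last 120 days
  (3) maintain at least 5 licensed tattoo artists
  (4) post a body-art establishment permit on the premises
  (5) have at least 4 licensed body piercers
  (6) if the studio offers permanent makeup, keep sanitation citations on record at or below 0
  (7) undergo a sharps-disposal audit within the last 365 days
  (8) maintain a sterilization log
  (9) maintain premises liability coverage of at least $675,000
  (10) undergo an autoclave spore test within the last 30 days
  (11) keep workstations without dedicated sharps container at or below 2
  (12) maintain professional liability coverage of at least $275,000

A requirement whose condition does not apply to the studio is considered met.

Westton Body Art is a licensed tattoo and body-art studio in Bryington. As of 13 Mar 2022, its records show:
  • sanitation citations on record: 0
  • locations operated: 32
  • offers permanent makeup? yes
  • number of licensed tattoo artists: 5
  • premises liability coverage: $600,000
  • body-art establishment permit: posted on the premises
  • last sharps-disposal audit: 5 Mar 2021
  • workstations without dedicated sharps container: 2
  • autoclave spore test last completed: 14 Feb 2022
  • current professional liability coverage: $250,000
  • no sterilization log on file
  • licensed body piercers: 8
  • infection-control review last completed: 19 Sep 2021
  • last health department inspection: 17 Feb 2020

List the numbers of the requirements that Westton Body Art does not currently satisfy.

1. health department inspection 755 days ago vs limit 730 → not met
2. infection-control review 175 days ago vs limit 120 → not met
3. licensed tattoo artists 5 ≥ 5 → met
4. body-art establishment permit present → met
5. licensed body piercers 8 ≥ 4 → met
6. condition 'offers permanent makeup' holds; sanitation citations on record 0 ≤ 0 → met
7. sharps-disposal audit 373 days ago vs limit 365 → not met
8. sterilization log absent → not met
9. premises liability coverage $600,000 < $675,000 → not met
10. autoclave spore test 27 days ago vs limit 30 → met
11. workstations without dedicated sharps container 2 ≤ 2 → met
12. professional liability coverage $250,000 < $275,000 → not met
Not met: 1, 2, 7, 8, 9, 12

1, 2, 7, 8, 9, 12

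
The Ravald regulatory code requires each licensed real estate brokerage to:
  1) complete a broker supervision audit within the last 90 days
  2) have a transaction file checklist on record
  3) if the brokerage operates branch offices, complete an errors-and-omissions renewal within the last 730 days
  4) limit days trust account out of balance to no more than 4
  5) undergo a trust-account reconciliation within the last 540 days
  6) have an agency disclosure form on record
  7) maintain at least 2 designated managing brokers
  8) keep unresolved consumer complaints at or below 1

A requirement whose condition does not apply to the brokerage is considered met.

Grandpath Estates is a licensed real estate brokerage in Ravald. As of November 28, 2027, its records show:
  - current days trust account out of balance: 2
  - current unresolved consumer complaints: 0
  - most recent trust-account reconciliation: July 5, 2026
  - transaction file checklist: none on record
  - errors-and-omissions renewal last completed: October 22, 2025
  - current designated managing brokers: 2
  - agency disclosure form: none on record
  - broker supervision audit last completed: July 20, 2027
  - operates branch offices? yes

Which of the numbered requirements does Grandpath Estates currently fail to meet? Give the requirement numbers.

1. broker supervision audit 131 days ago vs limit 90 → not met
2. transaction file checklist absent → not met
3. condition 'operates branch offices' holds; errors-and-omissions renewal 767 days ago vs limit 730 → not met
4. days trust account out of balance 2 ≤ 4 → met
5. trust-account reconciliation 511 days ago vs limit 540 → met
6. agency disclosure form absent → not met
7. designated managing brokers 2 ≥ 2 → met
8. unresolved consumer complaints 0 ≤ 1 → met
Not met: 1, 2, 3, 6

1, 2, 3, 6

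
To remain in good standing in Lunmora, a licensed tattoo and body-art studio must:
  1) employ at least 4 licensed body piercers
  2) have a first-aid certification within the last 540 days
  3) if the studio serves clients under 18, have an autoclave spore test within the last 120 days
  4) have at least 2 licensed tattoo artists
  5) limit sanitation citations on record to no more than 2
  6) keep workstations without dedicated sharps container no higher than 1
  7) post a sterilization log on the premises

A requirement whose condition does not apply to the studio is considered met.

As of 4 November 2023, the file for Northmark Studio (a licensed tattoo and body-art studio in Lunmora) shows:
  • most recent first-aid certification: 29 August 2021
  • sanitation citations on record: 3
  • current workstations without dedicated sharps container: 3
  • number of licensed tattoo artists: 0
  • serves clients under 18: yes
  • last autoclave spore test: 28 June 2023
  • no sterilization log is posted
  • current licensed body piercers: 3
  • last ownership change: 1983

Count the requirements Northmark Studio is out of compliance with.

1. licensed body piercers 3 < 4 → not met
2. first-aid certification 797 days ago vs limit 540 → not met
3. condition 'serves clients under 18' holds; autoclave spore test 129 days ago vs limit 120 → not met
4. licensed tattoo artists 0 < 2 → not met
5. sanitation citations on record 3 > 2 → not met
6. workstations without dedicated sharps container 3 > 1 → not met
7. sterilization log absent → not met
Not met: 7 of 7

7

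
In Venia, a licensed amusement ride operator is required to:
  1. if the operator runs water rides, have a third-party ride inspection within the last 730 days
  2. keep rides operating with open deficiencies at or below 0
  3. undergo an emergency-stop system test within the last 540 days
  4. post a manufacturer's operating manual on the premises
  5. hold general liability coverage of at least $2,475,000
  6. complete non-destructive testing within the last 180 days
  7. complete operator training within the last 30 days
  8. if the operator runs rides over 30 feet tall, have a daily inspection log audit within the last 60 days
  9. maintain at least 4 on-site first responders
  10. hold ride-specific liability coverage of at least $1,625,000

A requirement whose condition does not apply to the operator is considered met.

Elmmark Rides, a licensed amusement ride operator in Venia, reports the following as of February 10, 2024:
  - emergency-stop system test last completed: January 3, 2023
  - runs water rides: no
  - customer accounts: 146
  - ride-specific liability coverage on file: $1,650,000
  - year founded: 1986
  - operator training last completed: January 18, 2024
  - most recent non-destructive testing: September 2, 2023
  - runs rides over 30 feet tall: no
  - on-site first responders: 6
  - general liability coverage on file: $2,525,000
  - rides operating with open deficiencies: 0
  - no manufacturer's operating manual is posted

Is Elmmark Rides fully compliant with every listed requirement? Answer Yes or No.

No

1. condition 'runs water rides' does not hold → requirement n/a → met
2. rides operating with open deficiencies 0 ≤ 0 → met
3. emergency-stop system test 403 days ago vs limit 540 → met
4. manufacturer's operating manual absent → not met
5. general liability coverage $2,525,000 ≥ $2,475,000 → met
6. non-destructive testing 161 days ago vs limit 180 → met
7. operator training 23 days ago vs limit 30 → met
8. condition 'runs rides over 30 feet tall' does not hold → requirement n/a → met
9. on-site first responders 6 ≥ 4 → met
10. ride-specific liability coverage $1,650,000 ≥ $1,625,000 → met
Not met: 4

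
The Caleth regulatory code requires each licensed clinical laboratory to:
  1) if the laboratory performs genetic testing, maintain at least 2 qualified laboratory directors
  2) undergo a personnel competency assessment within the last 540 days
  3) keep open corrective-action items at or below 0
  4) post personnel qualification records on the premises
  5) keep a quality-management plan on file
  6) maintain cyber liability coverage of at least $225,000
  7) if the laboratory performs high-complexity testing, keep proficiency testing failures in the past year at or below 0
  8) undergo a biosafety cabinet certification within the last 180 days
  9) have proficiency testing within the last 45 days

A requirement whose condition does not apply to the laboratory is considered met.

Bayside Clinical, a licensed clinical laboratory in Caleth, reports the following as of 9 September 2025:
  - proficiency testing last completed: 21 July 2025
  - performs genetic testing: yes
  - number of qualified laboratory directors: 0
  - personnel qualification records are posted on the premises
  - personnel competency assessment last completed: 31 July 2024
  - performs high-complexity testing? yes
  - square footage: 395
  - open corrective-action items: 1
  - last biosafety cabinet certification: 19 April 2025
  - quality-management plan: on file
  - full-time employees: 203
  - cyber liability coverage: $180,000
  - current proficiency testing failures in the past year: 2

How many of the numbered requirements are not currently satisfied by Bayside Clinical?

5

1. condition 'performs genetic testing' holds; qualified laboratory directors 0 < 2 → not met
2. personnel competency assessment 405 days ago vs limit 540 → met
3. open corrective-action items 1 > 0 → not met
4. personnel qualification records present → met
5. quality-management plan present → met
6. cyber liability coverage $180,000 < $225,000 → not met
7. condition 'performs high-complexity testing' holds; proficiency testing failures in the past year 2 > 0 → not met
8. biosafety cabinet certification 143 days ago vs limit 180 → met
9. proficiency testing 50 days ago vs limit 45 → not met
Not met: 5 of 9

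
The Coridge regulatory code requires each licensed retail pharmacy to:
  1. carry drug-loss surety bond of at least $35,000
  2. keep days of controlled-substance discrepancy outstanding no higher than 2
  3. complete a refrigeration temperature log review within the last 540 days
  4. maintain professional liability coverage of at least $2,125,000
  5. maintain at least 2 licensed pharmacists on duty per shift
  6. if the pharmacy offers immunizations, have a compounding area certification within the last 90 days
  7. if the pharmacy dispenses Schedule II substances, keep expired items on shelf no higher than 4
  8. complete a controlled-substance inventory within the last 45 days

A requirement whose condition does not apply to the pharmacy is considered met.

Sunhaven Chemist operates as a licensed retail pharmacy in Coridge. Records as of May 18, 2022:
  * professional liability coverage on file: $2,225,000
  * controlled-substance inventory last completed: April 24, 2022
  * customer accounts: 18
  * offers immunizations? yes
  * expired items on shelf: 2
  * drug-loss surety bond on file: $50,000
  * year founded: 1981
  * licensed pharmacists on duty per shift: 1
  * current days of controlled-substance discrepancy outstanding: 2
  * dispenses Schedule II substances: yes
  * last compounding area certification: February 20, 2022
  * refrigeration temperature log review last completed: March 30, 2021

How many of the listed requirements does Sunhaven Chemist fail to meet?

1

1. drug-loss surety bond $50,000 ≥ $35,000 → met
2. days of controlled-substance discrepancy outstanding 2 ≤ 2 → met
3. refrigeration temperature log review 414 days ago vs limit 540 → met
4. professional liability coverage $2,225,000 ≥ $2,125,000 → met
5. licensed pharmacists on duty per shift 1 < 2 → not met
6. condition 'offers immunizations' holds; compounding area certification 87 days ago vs limit 90 → met
7. condition 'dispenses Schedule II substances' holds; expired items on shelf 2 ≤ 4 → met
8. controlled-substance inventory 24 days ago vs limit 45 → met
Not met: 1 of 8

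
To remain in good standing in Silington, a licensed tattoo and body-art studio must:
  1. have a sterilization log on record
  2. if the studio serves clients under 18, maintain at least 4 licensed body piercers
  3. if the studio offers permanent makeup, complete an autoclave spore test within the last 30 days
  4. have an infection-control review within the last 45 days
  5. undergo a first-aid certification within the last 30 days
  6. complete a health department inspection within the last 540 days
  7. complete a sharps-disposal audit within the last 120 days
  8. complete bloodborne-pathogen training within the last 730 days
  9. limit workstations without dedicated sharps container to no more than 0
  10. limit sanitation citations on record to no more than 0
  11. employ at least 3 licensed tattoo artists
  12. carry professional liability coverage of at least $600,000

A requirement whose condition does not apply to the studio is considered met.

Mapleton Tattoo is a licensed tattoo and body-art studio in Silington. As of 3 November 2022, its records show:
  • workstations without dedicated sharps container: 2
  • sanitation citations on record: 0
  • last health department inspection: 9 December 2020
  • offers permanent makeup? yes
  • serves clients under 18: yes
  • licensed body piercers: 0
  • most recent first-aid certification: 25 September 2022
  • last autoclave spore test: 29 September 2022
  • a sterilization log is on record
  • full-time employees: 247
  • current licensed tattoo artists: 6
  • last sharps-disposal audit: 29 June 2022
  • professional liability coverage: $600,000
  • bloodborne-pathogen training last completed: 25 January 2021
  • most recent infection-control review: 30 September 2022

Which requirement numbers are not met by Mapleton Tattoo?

1. sterilization log present → met
2. condition 'serves clients under 18' holds; licensed body piercers 0 < 4 → not met
3. condition 'offers permanent makeup' holds; autoclave spore test 35 days ago vs limit 30 → not met
4. infection-control review 34 days ago vs limit 45 → met
5. first-aid certification 39 days ago vs limit 30 → not met
6. health department inspection 694 days ago vs limit 540 → not met
7. sharps-disposal audit 127 days ago vs limit 120 → not met
8. bloodborne-pathogen training 647 days ago vs limit 730 → met
9. workstations without dedicated sharps container 2 > 0 → not met
10. sanitation citations on record 0 ≤ 0 → met
11. licensed tattoo artists 6 ≥ 3 → met
12. professional liability coverage $600,000 ≥ $600,000 → met
Not met: 2, 3, 5, 6, 7, 9

2, 3, 5, 6, 7, 9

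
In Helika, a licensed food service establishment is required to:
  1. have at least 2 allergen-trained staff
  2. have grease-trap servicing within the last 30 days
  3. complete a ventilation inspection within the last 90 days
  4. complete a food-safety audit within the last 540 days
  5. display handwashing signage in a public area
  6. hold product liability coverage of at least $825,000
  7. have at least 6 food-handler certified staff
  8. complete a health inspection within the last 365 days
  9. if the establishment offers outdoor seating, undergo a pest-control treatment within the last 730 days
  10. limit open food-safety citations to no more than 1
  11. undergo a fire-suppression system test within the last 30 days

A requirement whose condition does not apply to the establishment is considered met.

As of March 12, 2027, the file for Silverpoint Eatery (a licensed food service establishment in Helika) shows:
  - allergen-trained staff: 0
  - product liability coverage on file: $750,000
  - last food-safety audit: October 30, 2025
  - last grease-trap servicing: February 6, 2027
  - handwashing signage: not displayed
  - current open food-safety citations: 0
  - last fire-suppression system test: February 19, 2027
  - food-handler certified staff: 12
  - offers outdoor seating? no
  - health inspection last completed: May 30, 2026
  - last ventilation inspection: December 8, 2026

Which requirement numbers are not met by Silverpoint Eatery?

1. allergen-trained staff 0 < 2 → not met
2. grease-trap servicing 34 days ago vs limit 30 → not met
3. ventilation inspection 94 days ago vs limit 90 → not met
4. food-safety audit 498 days ago vs limit 540 → met
5. handwashing signage absent → not met
6. product liability coverage $750,000 < $825,000 → not met
7. food-handler certified staff 12 ≥ 6 → met
8. health inspection 286 days ago vs limit 365 → met
9. condition 'offers outdoor seating' does not hold → requirement n/a → met
10. open food-safety citations 0 ≤ 1 → met
11. fire-suppression system test 21 days ago vs limit 30 → met
Not met: 1, 2, 3, 5, 6

1, 2, 3, 5, 6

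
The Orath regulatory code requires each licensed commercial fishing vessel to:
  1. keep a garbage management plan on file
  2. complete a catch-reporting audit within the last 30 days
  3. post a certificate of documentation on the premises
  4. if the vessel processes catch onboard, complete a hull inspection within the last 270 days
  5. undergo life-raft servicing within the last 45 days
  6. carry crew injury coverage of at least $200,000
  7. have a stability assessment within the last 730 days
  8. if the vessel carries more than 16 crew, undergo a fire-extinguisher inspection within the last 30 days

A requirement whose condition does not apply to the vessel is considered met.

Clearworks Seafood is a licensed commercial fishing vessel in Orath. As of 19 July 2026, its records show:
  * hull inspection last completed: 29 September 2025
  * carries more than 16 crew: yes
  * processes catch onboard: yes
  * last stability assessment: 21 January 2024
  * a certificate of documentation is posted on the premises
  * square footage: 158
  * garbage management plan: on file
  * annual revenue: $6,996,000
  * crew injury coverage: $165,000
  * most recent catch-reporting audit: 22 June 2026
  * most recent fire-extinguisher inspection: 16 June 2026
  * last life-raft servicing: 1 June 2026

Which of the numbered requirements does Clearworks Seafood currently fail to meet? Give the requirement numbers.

1. garbage management plan present → met
2. catch-reporting audit 27 days ago vs limit 30 → met
3. certificate of documentation present → met
4. condition 'processes catch onboard' holds; hull inspection 293 days ago vs limit 270 → not met
5. life-raft servicing 48 days ago vs limit 45 → not met
6. crew injury coverage $165,000 < $200,000 → not met
7. stability assessment 910 days ago vs limit 730 → not met
8. condition 'carries more than 16 crew' holds; fire-extinguisher inspection 33 days ago vs limit 30 → not met
Not met: 4, 5, 6, 7, 8

4, 5, 6, 7, 8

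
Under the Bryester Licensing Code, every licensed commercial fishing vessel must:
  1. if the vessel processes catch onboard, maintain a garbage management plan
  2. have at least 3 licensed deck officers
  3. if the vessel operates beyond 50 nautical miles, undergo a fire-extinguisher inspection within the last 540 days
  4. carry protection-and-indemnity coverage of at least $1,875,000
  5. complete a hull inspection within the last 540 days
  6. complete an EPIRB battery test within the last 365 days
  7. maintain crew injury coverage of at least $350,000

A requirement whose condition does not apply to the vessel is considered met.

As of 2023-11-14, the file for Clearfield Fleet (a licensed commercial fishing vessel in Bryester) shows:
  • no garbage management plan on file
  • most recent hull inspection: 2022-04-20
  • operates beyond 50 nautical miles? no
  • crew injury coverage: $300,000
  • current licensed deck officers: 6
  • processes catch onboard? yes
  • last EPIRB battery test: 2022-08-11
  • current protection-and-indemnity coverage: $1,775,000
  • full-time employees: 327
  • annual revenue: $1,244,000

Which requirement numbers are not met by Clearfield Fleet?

1. condition 'processes catch onboard' holds; garbage management plan absent → not met
2. licensed deck officers 6 ≥ 3 → met
3. condition 'operates beyond 50 nautical miles' does not hold → requirement n/a → met
4. protection-and-indemnity coverage $1,775,000 < $1,875,000 → not met
5. hull inspection 573 days ago vs limit 540 → not met
6. EPIRB battery test 460 days ago vs limit 365 → not met
7. crew injury coverage $300,000 < $350,000 → not met
Not met: 1, 4, 5, 6, 7

1, 4, 5, 6, 7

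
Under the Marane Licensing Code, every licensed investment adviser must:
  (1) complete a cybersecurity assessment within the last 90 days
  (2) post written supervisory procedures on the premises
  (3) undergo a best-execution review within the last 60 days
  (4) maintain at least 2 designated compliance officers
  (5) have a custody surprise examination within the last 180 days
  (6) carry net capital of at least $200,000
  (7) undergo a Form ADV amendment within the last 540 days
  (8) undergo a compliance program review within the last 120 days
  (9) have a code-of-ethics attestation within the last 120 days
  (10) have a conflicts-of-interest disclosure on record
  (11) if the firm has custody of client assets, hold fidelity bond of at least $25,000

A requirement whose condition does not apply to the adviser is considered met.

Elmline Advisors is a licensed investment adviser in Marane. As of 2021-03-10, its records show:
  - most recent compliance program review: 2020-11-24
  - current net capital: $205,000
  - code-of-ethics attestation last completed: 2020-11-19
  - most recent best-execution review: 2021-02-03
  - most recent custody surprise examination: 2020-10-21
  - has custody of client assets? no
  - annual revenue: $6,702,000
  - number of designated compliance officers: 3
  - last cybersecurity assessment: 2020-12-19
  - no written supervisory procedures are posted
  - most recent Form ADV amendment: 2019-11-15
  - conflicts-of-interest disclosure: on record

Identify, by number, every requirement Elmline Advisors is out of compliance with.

2

1. cybersecurity assessment 81 days ago vs limit 90 → met
2. written supervisory procedures absent → not met
3. best-execution review 35 days ago vs limit 60 → met
4. designated compliance officers 3 ≥ 2 → met
5. custody surprise examination 140 days ago vs limit 180 → met
6. net capital $205,000 ≥ $200,000 → met
7. Form ADV amendment 481 days ago vs limit 540 → met
8. compliance program review 106 days ago vs limit 120 → met
9. code-of-ethics attestation 111 days ago vs limit 120 → met
10. conflicts-of-interest disclosure present → met
11. condition 'has custody of client assets' does not hold → requirement n/a → met
Not met: 2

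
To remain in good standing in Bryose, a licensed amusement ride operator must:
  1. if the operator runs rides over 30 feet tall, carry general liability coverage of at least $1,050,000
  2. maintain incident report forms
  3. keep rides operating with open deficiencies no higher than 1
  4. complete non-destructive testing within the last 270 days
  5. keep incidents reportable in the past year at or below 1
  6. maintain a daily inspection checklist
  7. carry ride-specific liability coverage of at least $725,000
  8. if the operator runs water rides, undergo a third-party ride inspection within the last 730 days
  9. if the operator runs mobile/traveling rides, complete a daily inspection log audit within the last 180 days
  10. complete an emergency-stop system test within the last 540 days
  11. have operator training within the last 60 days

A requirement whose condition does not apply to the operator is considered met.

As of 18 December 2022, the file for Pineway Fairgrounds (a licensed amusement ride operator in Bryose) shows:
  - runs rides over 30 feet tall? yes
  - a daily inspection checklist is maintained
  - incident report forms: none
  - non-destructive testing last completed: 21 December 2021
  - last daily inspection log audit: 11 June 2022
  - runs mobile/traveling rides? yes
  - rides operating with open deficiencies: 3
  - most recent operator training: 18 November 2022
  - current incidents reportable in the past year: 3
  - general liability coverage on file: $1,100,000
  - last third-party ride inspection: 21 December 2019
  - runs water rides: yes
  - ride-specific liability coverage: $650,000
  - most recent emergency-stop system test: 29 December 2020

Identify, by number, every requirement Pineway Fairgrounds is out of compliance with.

2, 3, 4, 5, 7, 8, 9, 10

1. condition 'runs rides over 30 feet tall' holds; general liability coverage $1,100,000 ≥ $1,050,000 → met
2. incident report forms absent → not met
3. rides operating with open deficiencies 3 > 1 → not met
4. non-destructive testing 362 days ago vs limit 270 → not met
5. incidents reportable in the past year 3 > 1 → not met
6. daily inspection checklist present → met
7. ride-specific liability coverage $650,000 < $725,000 → not met
8. condition 'runs water rides' holds; third-party ride inspection 1093 days ago vs limit 730 → not met
9. condition 'runs mobile/traveling rides' holds; daily inspection log audit 190 days ago vs limit 180 → not met
10. emergency-stop system test 719 days ago vs limit 540 → not met
11. operator training 30 days ago vs limit 60 → met
Not met: 2, 3, 4, 5, 7, 8, 9, 10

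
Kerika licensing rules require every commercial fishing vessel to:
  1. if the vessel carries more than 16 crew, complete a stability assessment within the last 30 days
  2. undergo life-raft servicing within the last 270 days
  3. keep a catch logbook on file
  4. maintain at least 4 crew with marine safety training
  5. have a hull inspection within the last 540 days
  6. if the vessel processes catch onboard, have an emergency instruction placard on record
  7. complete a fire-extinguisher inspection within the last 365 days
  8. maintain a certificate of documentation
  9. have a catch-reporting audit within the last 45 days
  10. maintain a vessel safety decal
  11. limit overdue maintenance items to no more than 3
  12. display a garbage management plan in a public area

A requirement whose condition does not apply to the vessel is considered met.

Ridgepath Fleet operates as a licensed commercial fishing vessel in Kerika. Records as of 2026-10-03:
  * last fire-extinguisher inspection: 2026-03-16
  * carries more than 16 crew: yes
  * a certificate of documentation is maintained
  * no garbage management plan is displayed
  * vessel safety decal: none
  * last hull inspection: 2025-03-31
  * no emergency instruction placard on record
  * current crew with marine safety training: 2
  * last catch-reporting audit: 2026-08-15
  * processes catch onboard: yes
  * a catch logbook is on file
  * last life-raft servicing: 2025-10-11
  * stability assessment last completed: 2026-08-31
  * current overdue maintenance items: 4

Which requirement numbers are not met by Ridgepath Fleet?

1, 2, 4, 5, 6, 9, 10, 11, 12

1. condition 'carries more than 16 crew' holds; stability assessment 33 days ago vs limit 30 → not met
2. life-raft servicing 357 days ago vs limit 270 → not met
3. catch logbook present → met
4. crew with marine safety training 2 < 4 → not met
5. hull inspection 551 days ago vs limit 540 → not met
6. condition 'processes catch onboard' holds; emergency instruction placard absent → not met
7. fire-extinguisher inspection 201 days ago vs limit 365 → met
8. certificate of documentation present → met
9. catch-reporting audit 49 days ago vs limit 45 → not met
10. vessel safety decal absent → not met
11. overdue maintenance items 4 > 3 → not met
12. garbage management plan absent → not met
Not met: 1, 2, 4, 5, 6, 9, 10, 11, 12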